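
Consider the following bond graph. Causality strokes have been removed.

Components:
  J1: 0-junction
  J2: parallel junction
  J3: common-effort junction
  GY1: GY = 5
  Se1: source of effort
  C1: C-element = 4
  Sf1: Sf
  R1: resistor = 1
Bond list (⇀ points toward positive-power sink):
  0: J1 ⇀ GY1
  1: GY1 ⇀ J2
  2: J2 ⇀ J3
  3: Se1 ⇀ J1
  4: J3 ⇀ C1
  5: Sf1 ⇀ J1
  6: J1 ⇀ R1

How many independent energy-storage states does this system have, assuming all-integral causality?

b3 stroke→J1  (Se1: effort source, stroke at far end)
b5 stroke→Sf1  (Sf1: flow source, stroke at near end)
b0 stroke→GY1  (J1 effort already set via bond 3)
b6 stroke→R1  (J1 effort already set via bond 3)
b1 stroke→GY1  (GY1: gyrator matches bond 0)
b2 stroke→J2  (J2: last free bond brings effort in)
b4 stroke→J3  (J3 needs exactly one e-in)

1  (C1 all integral)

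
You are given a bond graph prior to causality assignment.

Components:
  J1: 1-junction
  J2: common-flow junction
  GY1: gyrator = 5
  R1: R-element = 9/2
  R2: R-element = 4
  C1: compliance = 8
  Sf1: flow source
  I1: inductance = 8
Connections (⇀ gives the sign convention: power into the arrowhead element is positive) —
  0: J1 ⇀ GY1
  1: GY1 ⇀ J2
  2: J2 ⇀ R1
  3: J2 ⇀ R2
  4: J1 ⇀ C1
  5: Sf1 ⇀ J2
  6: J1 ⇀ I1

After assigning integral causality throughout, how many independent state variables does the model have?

#5 stroke at Sf1  (Sf1: flow source, stroke at near end)
#1 stroke at J2  (J2: bond 5 brought flow, rest push out)
#2 stroke at J2  (1-jn J2 has f-setter on 5)
#3 stroke at J2  (J2: bond 5 brought flow, rest push out)
#0 stroke at J1  (through GY1, causality inverts; strokes same side of GY1)
#4 stroke at J1  (C1: C, integral causality)
#6 stroke at I1  (only one flow-in slot at J1)

2  (C1, I1 all integral)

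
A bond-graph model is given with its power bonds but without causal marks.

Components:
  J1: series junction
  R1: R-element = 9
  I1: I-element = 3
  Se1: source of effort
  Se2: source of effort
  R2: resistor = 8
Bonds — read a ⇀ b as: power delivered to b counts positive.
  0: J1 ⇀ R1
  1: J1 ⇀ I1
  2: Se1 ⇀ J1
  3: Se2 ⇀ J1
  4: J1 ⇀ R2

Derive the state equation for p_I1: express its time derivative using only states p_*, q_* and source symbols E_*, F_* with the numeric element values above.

b2 stroke at J1  (Se1 fixes effort; stroke away)
b3 stroke at J1  (source Se2 imposes e)
b1 stroke at I1  (I1 outputs flow p/I1)
b0 stroke at J1  (J1: bond 1 brought flow, rest push out)
b4 stroke at J1  (J1: bond 1 brought flow, rest push out)

dp_I1/dt = E_Se1 + E_Se2 - 17*p_I1/3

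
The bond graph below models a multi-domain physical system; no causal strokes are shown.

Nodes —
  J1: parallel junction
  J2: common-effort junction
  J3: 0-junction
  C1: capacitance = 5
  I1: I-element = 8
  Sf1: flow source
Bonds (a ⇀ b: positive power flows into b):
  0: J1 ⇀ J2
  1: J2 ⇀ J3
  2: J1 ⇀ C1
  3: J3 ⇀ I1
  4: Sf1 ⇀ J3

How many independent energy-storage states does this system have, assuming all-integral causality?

2  (C1, I1 all integral)

b4 stroke at Sf1  (Sf1: flow source, stroke at near end)
b2 stroke at J1  (prefer integral on C1)
b0 stroke at J2  (common-e at J1 fixed by 2)
b1 stroke at J3  (common-e at J2 fixed by 0)
b3 stroke at I1  (J3 effort already set via bond 1)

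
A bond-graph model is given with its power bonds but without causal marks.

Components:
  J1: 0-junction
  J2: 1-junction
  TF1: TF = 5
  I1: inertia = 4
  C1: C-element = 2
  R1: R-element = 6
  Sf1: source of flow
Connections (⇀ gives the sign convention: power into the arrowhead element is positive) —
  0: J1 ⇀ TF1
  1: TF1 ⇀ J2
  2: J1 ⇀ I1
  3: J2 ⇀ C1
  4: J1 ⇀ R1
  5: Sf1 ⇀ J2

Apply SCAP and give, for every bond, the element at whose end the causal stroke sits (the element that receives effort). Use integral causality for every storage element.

b0 stroke at TF1
b1 stroke at J2
b2 stroke at I1
b3 stroke at J2
b4 stroke at J1
b5 stroke at Sf1

b5 stroke at Sf1  (Sf1 (Sf) sets flow on bond)
b1 stroke at J2  (J2: bond 5 brought flow, rest push out)
b3 stroke at J2  (common-f at J2 fixed by 5)
b0 stroke at TF1  (TF1: transformer flips bond 1)
b2 stroke at I1  (prefer integral on I1)
b4 stroke at J1  (only one effort-in slot at J1)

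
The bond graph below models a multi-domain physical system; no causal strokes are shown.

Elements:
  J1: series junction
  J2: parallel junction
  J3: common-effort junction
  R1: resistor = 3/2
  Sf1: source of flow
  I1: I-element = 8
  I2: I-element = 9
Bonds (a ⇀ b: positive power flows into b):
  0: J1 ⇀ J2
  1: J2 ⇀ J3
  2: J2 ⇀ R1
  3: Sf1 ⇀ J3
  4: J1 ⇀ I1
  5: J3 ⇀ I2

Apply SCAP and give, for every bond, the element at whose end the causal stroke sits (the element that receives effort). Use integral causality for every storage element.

#0 |J1
#1 |J3
#2 |J2
#3 |Sf1
#4 |I1
#5 |I2

β3 stroke at Sf1  (Sf1: flow source, stroke at near end)
β4 stroke at I1  (prefer integral on I1)
β0 stroke at J1  (1-jn J1 has f-setter on 4)
β5 stroke at I2  (prefer integral on I2)
β1 stroke at J3  (J3: last free bond brings effort in)
β2 stroke at J2  (J2: last free bond brings effort in)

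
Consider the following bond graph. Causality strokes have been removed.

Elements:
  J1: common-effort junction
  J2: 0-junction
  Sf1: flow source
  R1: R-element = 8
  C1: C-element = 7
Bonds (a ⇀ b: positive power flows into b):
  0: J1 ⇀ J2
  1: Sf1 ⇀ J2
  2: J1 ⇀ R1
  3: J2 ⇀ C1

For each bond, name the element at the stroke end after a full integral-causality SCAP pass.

b1 →Sf1  (Sf1 fixes flow; stroke at Sf1)
b3 →J2  (C1: C, integral causality)
b0 →J1  (J2: bond 3 brought effort, rest push out)
b2 →R1  (common-e at J1 fixed by 0)

bond 0 stroke→J1
bond 1 stroke→Sf1
bond 2 stroke→R1
bond 3 stroke→J2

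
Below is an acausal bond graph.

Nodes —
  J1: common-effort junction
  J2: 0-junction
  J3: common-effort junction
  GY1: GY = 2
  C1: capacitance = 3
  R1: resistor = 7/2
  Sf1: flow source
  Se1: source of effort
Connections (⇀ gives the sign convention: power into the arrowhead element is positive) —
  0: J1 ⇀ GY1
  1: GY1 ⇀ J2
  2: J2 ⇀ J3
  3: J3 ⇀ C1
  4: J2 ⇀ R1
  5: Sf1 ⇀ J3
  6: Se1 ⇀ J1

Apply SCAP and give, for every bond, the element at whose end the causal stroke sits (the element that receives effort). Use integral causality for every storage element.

β5 |Sf1  (source Sf1 imposes f)
β6 |J1  (Se1 fixes effort; stroke away)
β0 |GY1  (common-e at J1 fixed by 6)
β1 |GY1  (GY1 both-in/both-out from 0)
β3 |J3  (C1 outputs effort q/C1)
β2 |J2  (0-jn J3 has e-setter on 3)
β4 |R1  (J2 effort already set via bond 2)

bond 0 stroke at GY1
bond 1 stroke at GY1
bond 2 stroke at J2
bond 3 stroke at J3
bond 4 stroke at R1
bond 5 stroke at Sf1
bond 6 stroke at J1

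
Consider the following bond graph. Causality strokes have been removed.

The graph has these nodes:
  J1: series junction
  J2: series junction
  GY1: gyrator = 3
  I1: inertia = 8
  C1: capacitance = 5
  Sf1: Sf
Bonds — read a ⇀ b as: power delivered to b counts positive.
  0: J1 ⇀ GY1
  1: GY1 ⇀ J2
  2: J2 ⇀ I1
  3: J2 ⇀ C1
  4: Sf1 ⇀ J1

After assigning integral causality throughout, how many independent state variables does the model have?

2  (C1, I1 all integral)

b4 stroke→Sf1  (Sf1 fixes flow; stroke at Sf1)
b0 stroke→J1  (common-f at J1 fixed by 4)
b1 stroke→J2  (GY GY1: same side as bond 0)
b2 stroke→I1  (prefer integral on I1)
b3 stroke→J2  (J2: bond 2 brought flow, rest push out)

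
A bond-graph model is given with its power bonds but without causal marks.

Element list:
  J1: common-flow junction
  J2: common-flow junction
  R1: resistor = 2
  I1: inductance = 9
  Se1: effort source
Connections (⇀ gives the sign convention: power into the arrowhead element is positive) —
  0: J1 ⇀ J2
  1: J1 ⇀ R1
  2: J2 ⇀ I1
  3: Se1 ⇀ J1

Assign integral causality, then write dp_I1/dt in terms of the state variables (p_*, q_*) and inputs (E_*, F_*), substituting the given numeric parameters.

bond 3 stroke at J1  (source Se1 imposes e)
bond 2 stroke at I1  (I1 outputs flow p/I1)
bond 0 stroke at J2  (J2 flow already set via bond 2)
bond 1 stroke at J1  (J1 flow already set via bond 0)

dp_I1/dt = E_Se1 - 2*p_I1/9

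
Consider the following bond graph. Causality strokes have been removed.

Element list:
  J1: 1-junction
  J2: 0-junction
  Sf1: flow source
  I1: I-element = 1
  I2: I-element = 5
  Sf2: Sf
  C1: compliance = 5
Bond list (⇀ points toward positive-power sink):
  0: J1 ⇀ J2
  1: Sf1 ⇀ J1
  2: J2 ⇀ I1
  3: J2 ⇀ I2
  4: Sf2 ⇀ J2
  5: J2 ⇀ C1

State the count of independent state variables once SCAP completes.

3  (C1, I1, I2 all integral)

bond 1 stroke at Sf1  (Sf1 (Sf) sets flow on bond)
bond 4 stroke at Sf2  (Sf2: flow source, stroke at near end)
bond 0 stroke at J1  (J1 flow already set via bond 1)
bond 2 stroke at I1  (I1: I, integral causality)
bond 3 stroke at I2  (prefer integral on I2)
bond 5 stroke at J2  (J2 needs exactly one e-in)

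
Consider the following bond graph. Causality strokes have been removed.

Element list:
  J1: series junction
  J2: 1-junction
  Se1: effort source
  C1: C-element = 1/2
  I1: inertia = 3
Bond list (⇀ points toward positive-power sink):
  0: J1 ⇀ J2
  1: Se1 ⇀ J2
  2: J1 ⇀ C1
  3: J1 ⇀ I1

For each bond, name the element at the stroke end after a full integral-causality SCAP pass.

b1 →J2  (source Se1 imposes e)
b0 →J1  (closing 1-jn rule on J2)
b2 →J1  (C1 outputs effort q/C1)
b3 →I1  (only one flow-in slot at J1)

b0 →J1
b1 →J2
b2 →J1
b3 →I1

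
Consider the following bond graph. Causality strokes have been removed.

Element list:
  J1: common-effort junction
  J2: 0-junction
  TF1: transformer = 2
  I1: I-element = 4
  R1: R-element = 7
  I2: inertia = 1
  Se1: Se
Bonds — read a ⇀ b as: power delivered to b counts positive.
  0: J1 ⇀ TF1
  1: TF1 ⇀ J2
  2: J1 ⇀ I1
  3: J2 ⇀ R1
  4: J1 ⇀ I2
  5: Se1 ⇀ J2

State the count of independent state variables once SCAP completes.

2  (I1, I2 all integral)

b5 |J2  (Se1 fixes effort; stroke away)
b1 |TF1  (J2 effort already set via bond 5)
b3 |R1  (0-jn J2 has e-setter on 5)
b0 |J1  (TF1 one-in-one-out from 1)
b2 |I1  (J1 effort already set via bond 0)
b4 |I2  (0-jn J1 has e-setter on 0)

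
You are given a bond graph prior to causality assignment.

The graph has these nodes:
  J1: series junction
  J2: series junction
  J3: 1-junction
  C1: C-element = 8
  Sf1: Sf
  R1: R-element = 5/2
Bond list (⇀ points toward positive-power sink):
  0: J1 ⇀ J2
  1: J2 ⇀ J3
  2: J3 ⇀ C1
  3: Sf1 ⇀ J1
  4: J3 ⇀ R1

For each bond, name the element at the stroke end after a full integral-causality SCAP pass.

b0 stroke→J1
b1 stroke→J2
b2 stroke→J3
b3 stroke→Sf1
b4 stroke→J3

b3 →Sf1  (source Sf1 imposes f)
b0 →J1  (J1: bond 3 brought flow, rest push out)
b1 →J2  (common-f at J2 fixed by 0)
b2 →J3  (common-f at J3 fixed by 1)
b4 →J3  (J3 flow already set via bond 1)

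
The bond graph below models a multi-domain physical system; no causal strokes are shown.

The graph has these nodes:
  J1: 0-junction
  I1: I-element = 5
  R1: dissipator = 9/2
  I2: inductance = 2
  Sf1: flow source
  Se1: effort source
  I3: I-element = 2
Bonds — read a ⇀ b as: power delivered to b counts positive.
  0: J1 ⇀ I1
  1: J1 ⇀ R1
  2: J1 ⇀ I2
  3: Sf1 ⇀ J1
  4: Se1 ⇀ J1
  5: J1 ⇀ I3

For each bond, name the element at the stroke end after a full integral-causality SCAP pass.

b3 stroke→Sf1  (Sf1 (Sf) sets flow on bond)
b4 stroke→J1  (source Se1 imposes e)
b0 stroke→I1  (J1: bond 4 brought effort, rest push out)
b1 stroke→R1  (J1: bond 4 brought effort, rest push out)
b2 stroke→I2  (J1 effort already set via bond 4)
b5 stroke→I3  (0-jn J1 has e-setter on 4)

bond 0 →I1
bond 1 →R1
bond 2 →I2
bond 3 →Sf1
bond 4 →J1
bond 5 →I3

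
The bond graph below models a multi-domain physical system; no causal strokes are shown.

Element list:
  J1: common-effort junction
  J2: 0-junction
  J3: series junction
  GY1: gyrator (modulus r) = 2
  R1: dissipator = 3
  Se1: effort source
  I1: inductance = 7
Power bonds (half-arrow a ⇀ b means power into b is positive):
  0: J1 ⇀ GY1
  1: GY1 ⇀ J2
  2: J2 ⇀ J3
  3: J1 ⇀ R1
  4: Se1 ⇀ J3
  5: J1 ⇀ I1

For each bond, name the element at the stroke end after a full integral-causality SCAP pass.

#4 stroke at J3  (Se1 fixes effort; stroke away)
#2 stroke at J2  (only one flow-in slot at J3)
#1 stroke at GY1  (J2: bond 2 brought effort, rest push out)
#0 stroke at GY1  (GY GY1: same side as bond 1)
#5 stroke at I1  (I1: I, integral causality)
#3 stroke at J1  (closing 0-jn rule on J1)

#0 →GY1
#1 →GY1
#2 →J2
#3 →J1
#4 →J3
#5 →I1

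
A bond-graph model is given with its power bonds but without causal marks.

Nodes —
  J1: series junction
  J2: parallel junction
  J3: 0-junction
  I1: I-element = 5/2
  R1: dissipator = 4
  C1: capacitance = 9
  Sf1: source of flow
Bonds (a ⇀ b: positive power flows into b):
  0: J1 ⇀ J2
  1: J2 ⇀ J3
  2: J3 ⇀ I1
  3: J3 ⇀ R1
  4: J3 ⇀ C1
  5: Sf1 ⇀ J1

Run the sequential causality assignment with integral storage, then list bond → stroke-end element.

bond 5 stroke→Sf1  (Sf1: flow source, stroke at near end)
bond 0 stroke→J1  (J1 flow already set via bond 5)
bond 1 stroke→J2  (only one effort-in slot at J2)
bond 2 stroke→I1  (I1 integral (f out))
bond 4 stroke→J3  (prefer integral on C1)
bond 3 stroke→R1  (J3: bond 4 brought effort, rest push out)

β0 stroke→J1
β1 stroke→J2
β2 stroke→I1
β3 stroke→R1
β4 stroke→J3
β5 stroke→Sf1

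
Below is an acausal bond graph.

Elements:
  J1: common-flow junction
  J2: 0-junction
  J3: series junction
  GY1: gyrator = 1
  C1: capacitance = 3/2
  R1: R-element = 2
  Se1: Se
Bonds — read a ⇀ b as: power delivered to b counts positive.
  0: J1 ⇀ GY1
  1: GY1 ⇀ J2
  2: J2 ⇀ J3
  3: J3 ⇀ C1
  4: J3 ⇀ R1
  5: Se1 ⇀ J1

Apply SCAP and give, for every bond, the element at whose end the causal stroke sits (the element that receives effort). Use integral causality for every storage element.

bond 0 →GY1
bond 1 →GY1
bond 2 →J2
bond 3 →J3
bond 4 →J3
bond 5 →J1

#5 |J1  (source Se1 imposes e)
#0 |GY1  (J1: last free bond brings flow in)
#1 |GY1  (GY1: gyrator matches bond 0)
#2 |J2  (closing 0-jn rule on J2)
#3 |J3  (1-jn J3 has f-setter on 2)
#4 |J3  (common-f at J3 fixed by 2)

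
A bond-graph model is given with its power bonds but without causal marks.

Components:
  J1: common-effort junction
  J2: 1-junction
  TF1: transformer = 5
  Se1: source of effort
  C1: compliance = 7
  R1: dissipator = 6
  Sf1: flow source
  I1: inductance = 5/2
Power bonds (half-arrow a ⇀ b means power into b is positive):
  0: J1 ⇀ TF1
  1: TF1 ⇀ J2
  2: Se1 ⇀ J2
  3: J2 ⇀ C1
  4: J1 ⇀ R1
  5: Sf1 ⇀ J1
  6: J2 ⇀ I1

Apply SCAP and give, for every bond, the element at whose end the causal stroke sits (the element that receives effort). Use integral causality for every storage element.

b0 |TF1
b1 |J2
b2 |J2
b3 |J2
b4 |J1
b5 |Sf1
b6 |I1

bond 2 |J2  (source Se1 imposes e)
bond 5 |Sf1  (Sf1 fixes flow; stroke at Sf1)
bond 3 |J2  (C1 integral (e out))
bond 6 |I1  (I1 integral (f out))
bond 1 |J2  (1-jn J2 has f-setter on 6)
bond 0 |TF1  (TF TF1: opposite of bond 1)
bond 4 |J1  (J1 needs exactly one e-in)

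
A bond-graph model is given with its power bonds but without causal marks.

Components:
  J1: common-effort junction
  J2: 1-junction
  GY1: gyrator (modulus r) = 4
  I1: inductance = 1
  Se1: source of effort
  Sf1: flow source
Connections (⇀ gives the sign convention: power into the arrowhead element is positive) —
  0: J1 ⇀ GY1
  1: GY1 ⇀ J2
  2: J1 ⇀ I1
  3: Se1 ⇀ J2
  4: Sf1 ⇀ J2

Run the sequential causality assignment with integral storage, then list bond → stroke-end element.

#0 stroke→J1
#1 stroke→J2
#2 stroke→I1
#3 stroke→J2
#4 stroke→Sf1

bond 3 stroke→J2  (Se1: effort source, stroke at far end)
bond 4 stroke→Sf1  (source Sf1 imposes f)
bond 1 stroke→J2  (J2: bond 4 brought flow, rest push out)
bond 0 stroke→J1  (through GY1, causality inverts; strokes same side of GY1)
bond 2 stroke→I1  (J1 effort already set via bond 0)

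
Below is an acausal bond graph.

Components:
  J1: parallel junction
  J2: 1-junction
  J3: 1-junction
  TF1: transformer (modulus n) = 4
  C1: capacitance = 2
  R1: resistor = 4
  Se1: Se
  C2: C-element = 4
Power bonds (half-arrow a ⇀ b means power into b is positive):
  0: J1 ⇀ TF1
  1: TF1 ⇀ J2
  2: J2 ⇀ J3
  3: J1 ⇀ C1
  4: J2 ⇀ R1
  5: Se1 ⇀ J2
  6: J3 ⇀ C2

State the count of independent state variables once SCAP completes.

2  (C1, C2 all integral)

b5 stroke→J2  (Se1: effort source, stroke at far end)
b3 stroke→J1  (C1 integral (e out))
b0 stroke→TF1  (J1 effort already set via bond 3)
b1 stroke→J2  (TF1: transformer flips bond 0)
b6 stroke→J3  (C2 outputs effort q/C2)
b2 stroke→J2  (only one flow-in slot at J3)
b4 stroke→R1  (J2 needs exactly one f-in)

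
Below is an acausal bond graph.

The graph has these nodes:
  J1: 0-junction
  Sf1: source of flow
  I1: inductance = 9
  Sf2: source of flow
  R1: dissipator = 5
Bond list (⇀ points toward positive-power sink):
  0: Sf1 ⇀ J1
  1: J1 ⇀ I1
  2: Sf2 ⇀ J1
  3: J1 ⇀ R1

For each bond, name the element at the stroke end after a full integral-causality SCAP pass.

β0 →Sf1
β1 →I1
β2 →Sf2
β3 →J1

bond 0 →Sf1  (Sf1 (Sf) sets flow on bond)
bond 2 →Sf2  (Sf2 (Sf) sets flow on bond)
bond 1 →I1  (I1: I, integral causality)
bond 3 →J1  (closing 0-jn rule on J1)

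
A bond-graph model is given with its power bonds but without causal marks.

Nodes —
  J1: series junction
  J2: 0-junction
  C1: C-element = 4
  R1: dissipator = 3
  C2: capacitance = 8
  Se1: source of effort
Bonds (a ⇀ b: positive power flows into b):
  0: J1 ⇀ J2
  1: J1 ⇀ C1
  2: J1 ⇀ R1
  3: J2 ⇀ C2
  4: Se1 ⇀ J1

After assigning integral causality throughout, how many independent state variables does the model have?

2  (C1, C2 all integral)

β4 stroke→J1  (Se1: effort source, stroke at far end)
β1 stroke→J1  (C1: C, integral causality)
β3 stroke→J2  (prefer integral on C2)
β0 stroke→J1  (J2: bond 3 brought effort, rest push out)
β2 stroke→R1  (J1 needs exactly one f-in)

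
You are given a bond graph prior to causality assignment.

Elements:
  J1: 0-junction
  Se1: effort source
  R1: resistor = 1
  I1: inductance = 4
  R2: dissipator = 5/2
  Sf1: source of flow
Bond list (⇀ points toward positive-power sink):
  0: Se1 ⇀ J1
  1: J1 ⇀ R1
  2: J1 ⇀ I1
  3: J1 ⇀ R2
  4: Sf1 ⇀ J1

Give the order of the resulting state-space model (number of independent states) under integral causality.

1  (I1 all integral)

b0 |J1  (Se1: effort source, stroke at far end)
b4 |Sf1  (source Sf1 imposes f)
b1 |R1  (J1: bond 0 brought effort, rest push out)
b2 |I1  (0-jn J1 has e-setter on 0)
b3 |R2  (J1 effort already set via bond 0)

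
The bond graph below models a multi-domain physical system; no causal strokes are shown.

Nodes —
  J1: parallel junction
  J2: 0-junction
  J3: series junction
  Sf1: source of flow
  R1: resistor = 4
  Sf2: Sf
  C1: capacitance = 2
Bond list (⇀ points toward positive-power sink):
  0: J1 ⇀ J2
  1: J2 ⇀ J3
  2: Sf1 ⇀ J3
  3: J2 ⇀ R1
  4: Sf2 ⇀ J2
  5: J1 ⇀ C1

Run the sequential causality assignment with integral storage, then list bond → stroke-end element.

#2 |Sf1  (Sf1: flow source, stroke at near end)
#4 |Sf2  (Sf2 (Sf) sets flow on bond)
#1 |J3  (common-f at J3 fixed by 2)
#5 |J1  (C1: C, integral causality)
#0 |J2  (J1 effort already set via bond 5)
#3 |R1  (J2: bond 0 brought effort, rest push out)

b0 stroke at J2
b1 stroke at J3
b2 stroke at Sf1
b3 stroke at R1
b4 stroke at Sf2
b5 stroke at J1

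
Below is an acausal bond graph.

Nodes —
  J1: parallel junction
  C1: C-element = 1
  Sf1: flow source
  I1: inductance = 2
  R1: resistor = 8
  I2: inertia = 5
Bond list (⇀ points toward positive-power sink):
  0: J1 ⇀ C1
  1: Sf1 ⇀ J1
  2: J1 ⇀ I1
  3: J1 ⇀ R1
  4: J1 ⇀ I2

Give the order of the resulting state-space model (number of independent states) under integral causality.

3  (C1, I1, I2 all integral)

b1 stroke→Sf1  (Sf1 (Sf) sets flow on bond)
b0 stroke→J1  (C1: C, integral causality)
b2 stroke→I1  (common-e at J1 fixed by 0)
b3 stroke→R1  (J1: bond 0 brought effort, rest push out)
b4 stroke→I2  (0-jn J1 has e-setter on 0)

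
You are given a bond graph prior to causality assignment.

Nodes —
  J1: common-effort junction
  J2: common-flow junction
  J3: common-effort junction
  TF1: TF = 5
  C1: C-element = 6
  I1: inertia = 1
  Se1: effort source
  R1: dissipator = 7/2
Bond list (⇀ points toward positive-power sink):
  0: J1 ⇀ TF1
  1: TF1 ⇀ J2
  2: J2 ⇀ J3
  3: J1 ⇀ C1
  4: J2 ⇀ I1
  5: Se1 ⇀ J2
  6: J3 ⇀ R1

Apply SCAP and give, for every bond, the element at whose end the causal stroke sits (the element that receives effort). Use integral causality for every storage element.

b5 stroke at J2  (Se1: effort source, stroke at far end)
b3 stroke at J1  (C1: C, integral causality)
b0 stroke at TF1  (J1 effort already set via bond 3)
b1 stroke at J2  (through TF1, causality passes straight; one stroke at TF1)
b4 stroke at I1  (I1 integral (f out))
b2 stroke at J2  (J2 flow already set via bond 4)
b6 stroke at J3  (J3 needs exactly one e-in)

b0 |TF1
b1 |J2
b2 |J2
b3 |J1
b4 |I1
b5 |J2
b6 |J3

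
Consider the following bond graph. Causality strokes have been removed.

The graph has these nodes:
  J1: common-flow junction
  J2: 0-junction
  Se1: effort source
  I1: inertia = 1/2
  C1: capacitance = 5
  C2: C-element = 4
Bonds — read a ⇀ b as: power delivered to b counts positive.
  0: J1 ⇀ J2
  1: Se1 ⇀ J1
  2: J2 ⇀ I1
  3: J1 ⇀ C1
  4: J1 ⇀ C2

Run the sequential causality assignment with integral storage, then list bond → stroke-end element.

#0 →J2
#1 →J1
#2 →I1
#3 →J1
#4 →J1

#1 |J1  (Se1 fixes effort; stroke away)
#2 |I1  (I1 outputs flow p/I1)
#0 |J2  (J2: last free bond brings effort in)
#3 |J1  (1-jn J1 has f-setter on 0)
#4 |J1  (J1 flow already set via bond 0)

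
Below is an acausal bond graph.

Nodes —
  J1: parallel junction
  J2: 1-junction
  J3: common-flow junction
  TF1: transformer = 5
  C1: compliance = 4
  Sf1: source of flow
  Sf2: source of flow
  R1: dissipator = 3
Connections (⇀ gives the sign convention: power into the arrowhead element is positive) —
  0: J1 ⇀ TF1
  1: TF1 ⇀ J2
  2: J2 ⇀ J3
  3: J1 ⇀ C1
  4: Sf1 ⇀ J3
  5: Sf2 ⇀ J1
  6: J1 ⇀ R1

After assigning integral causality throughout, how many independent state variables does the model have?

bond 4 |Sf1  (source Sf1 imposes f)
bond 5 |Sf2  (source Sf2 imposes f)
bond 2 |J3  (J3 flow already set via bond 4)
bond 1 |J2  (1-jn J2 has f-setter on 2)
bond 0 |TF1  (TF TF1: opposite of bond 1)
bond 3 |J1  (C1 outputs effort q/C1)
bond 6 |R1  (common-e at J1 fixed by 3)

1  (C1 all integral)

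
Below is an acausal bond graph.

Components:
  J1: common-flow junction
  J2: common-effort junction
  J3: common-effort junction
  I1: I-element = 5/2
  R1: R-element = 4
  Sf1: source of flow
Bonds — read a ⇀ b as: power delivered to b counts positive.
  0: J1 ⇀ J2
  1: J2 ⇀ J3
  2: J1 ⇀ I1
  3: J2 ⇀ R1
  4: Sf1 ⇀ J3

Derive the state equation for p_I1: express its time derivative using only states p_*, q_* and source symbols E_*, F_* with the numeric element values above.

b4 |Sf1  (Sf1 fixes flow; stroke at Sf1)
b1 |J3  (J3: last free bond brings effort in)
b2 |I1  (I1: I, integral causality)
b0 |J1  (J1 flow already set via bond 2)
b3 |J2  (J2 needs exactly one e-in)

dp_I1/dt = -4*F_Sf1 - 8*p_I1/5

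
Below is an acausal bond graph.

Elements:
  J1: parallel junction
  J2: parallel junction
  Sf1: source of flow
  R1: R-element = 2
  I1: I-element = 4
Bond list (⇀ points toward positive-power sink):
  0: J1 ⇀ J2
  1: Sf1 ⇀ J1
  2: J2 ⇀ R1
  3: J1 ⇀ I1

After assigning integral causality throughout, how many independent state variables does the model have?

b1 stroke→Sf1  (source Sf1 imposes f)
b3 stroke→I1  (I1 outputs flow p/I1)
b0 stroke→J1  (closing 0-jn rule on J1)
b2 stroke→J2  (J2 needs exactly one e-in)

1  (I1 all integral)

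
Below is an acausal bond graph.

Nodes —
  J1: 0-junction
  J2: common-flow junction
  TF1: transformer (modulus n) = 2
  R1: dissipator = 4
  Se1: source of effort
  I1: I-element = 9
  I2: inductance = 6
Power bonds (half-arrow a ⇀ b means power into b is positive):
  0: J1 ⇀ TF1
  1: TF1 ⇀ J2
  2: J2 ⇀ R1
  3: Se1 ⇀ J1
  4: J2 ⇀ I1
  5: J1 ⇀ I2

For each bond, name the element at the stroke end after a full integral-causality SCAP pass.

bond 0 stroke at TF1
bond 1 stroke at J2
bond 2 stroke at J2
bond 3 stroke at J1
bond 4 stroke at I1
bond 5 stroke at I2

β3 |J1  (source Se1 imposes e)
β0 |TF1  (J1: bond 3 brought effort, rest push out)
β5 |I2  (J1: bond 3 brought effort, rest push out)
β1 |J2  (TF1 one-in-one-out from 0)
β4 |I1  (I1 integral (f out))
β2 |J2  (J2 flow already set via bond 4)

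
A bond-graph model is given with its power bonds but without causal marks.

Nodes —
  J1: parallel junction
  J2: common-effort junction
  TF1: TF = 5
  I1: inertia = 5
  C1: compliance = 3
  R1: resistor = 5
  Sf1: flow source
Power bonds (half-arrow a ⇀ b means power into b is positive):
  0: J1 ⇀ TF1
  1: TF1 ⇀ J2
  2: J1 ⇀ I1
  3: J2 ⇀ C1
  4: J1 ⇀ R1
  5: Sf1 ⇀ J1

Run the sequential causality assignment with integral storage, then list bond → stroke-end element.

bond 0 |J1
bond 1 |TF1
bond 2 |I1
bond 3 |J2
bond 4 |R1
bond 5 |Sf1

β5 |Sf1  (Sf1: flow source, stroke at near end)
β2 |I1  (I1: I, integral causality)
β3 |J2  (prefer integral on C1)
β1 |TF1  (common-e at J2 fixed by 3)
β0 |J1  (TF1 one-in-one-out from 1)
β4 |R1  (0-jn J1 has e-setter on 0)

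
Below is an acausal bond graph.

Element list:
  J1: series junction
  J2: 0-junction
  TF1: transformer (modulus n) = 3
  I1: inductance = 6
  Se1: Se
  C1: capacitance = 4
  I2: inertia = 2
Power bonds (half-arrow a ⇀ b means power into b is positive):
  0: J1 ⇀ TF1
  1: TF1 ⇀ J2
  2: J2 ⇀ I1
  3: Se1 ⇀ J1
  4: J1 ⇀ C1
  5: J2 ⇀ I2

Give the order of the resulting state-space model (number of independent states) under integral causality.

β3 →J1  (Se1 fixes effort; stroke away)
β2 →I1  (I1 integral (f out))
β4 →J1  (C1: C, integral causality)
β0 →TF1  (J1: last free bond brings flow in)
β1 →J2  (through TF1, causality passes straight; one stroke at TF1)
β5 →I2  (J2 effort already set via bond 1)

3  (C1, I1, I2 all integral)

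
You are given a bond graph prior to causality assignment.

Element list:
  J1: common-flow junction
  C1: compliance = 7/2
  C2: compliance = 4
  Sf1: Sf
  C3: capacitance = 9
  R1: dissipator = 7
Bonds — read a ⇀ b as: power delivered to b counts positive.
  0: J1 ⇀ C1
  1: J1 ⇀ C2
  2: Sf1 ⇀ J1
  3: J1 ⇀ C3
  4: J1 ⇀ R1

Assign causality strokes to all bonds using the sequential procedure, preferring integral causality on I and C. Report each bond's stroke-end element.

b2 stroke→Sf1  (source Sf1 imposes f)
b0 stroke→J1  (common-f at J1 fixed by 2)
b1 stroke→J1  (common-f at J1 fixed by 2)
b3 stroke→J1  (J1 flow already set via bond 2)
b4 stroke→J1  (1-jn J1 has f-setter on 2)

b0 →J1
b1 →J1
b2 →Sf1
b3 →J1
b4 →J1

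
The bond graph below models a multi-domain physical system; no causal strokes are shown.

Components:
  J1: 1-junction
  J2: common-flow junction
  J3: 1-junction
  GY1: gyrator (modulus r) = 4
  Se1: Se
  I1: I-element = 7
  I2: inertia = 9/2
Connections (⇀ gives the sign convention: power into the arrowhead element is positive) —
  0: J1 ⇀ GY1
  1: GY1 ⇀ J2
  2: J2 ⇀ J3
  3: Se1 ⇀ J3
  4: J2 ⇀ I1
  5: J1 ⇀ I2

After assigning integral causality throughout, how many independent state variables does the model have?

β3 |J3  (Se1 fixes effort; stroke away)
β2 |J2  (J3 needs exactly one f-in)
β4 |I1  (I1 outputs flow p/I1)
β1 |J2  (J2 flow already set via bond 4)
β0 |J1  (GY GY1: same side as bond 1)
β5 |I2  (J1 needs exactly one f-in)

2  (I1, I2 all integral)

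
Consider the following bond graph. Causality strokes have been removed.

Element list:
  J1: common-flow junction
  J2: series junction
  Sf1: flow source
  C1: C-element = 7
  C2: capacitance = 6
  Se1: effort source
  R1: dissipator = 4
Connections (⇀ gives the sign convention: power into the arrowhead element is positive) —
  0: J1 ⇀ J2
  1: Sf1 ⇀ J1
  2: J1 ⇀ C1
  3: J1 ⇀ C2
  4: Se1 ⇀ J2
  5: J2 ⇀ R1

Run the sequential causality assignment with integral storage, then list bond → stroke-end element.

bond 1 →Sf1  (source Sf1 imposes f)
bond 4 →J2  (Se1: effort source, stroke at far end)
bond 0 →J1  (J1 flow already set via bond 1)
bond 2 →J1  (J1 flow already set via bond 1)
bond 3 →J1  (common-f at J1 fixed by 1)
bond 5 →J2  (J2: bond 0 brought flow, rest push out)

b0 stroke at J1
b1 stroke at Sf1
b2 stroke at J1
b3 stroke at J1
b4 stroke at J2
b5 stroke at J2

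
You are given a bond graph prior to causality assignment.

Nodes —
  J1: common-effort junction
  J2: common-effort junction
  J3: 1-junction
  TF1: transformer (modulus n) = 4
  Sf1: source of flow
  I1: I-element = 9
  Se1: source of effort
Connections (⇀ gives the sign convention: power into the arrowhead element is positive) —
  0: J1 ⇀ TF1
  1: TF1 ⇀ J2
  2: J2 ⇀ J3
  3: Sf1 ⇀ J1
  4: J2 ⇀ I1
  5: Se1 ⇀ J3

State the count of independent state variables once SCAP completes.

bond 3 stroke→Sf1  (Sf1 fixes flow; stroke at Sf1)
bond 5 stroke→J3  (Se1 (Se) sets effort on bond)
bond 0 stroke→J1  (only one effort-in slot at J1)
bond 2 stroke→J2  (only one flow-in slot at J3)
bond 1 stroke→TF1  (TF1 one-in-one-out from 0)
bond 4 stroke→I1  (common-e at J2 fixed by 2)

1  (I1 all integral)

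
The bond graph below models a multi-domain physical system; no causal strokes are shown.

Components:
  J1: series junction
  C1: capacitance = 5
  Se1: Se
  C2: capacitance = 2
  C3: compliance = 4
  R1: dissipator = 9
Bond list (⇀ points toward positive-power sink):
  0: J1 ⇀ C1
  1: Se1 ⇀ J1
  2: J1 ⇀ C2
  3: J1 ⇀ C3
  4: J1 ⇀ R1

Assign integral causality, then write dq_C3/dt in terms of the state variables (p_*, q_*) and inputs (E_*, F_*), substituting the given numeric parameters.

b1 →J1  (Se1 (Se) sets effort on bond)
b0 →J1  (prefer integral on C1)
b2 →J1  (C2: C, integral causality)
b3 →J1  (C3 integral (e out))
b4 →R1  (J1: last free bond brings flow in)

dq_C3/dt = E_Se1/9 - q_C1/45 - q_C2/18 - q_C3/36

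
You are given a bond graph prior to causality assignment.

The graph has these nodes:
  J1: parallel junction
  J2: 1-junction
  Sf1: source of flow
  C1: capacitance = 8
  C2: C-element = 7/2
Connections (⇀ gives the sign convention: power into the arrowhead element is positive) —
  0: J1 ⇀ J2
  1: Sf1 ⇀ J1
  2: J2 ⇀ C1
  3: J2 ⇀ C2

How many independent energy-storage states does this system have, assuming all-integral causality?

2  (C1, C2 all integral)

β1 |Sf1  (Sf1: flow source, stroke at near end)
β0 |J1  (only one effort-in slot at J1)
β2 |J2  (common-f at J2 fixed by 0)
β3 |J2  (1-jn J2 has f-setter on 0)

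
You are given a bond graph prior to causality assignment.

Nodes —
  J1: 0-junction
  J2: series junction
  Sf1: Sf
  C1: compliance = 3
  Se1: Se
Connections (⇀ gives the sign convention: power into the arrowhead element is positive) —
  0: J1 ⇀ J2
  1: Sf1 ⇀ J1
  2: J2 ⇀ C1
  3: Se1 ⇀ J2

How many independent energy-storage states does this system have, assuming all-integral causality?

1  (C1 all integral)

β1 |Sf1  (source Sf1 imposes f)
β3 |J2  (Se1: effort source, stroke at far end)
β0 |J1  (only one effort-in slot at J1)
β2 |J2  (1-jn J2 has f-setter on 0)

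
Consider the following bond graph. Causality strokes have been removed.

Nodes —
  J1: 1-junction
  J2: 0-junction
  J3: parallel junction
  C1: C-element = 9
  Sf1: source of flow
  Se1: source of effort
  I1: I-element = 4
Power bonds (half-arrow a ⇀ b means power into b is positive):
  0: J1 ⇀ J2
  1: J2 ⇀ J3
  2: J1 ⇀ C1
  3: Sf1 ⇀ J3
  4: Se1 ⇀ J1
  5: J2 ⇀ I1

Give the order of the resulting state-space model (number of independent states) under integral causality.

2  (C1, I1 all integral)

β3 stroke→Sf1  (Sf1 fixes flow; stroke at Sf1)
β4 stroke→J1  (Se1: effort source, stroke at far end)
β1 stroke→J3  (closing 0-jn rule on J3)
β2 stroke→J1  (C1 integral (e out))
β0 stroke→J2  (J1: last free bond brings flow in)
β5 stroke→I1  (J2 effort already set via bond 0)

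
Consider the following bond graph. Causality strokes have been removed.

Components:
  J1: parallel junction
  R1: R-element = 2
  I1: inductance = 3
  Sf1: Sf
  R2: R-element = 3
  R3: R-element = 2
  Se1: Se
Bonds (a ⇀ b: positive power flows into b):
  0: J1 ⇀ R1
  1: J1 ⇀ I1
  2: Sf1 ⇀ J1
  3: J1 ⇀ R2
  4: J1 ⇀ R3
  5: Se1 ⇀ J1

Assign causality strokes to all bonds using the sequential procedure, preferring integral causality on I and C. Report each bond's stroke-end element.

β2 stroke at Sf1  (source Sf1 imposes f)
β5 stroke at J1  (source Se1 imposes e)
β0 stroke at R1  (J1 effort already set via bond 5)
β1 stroke at I1  (common-e at J1 fixed by 5)
β3 stroke at R2  (common-e at J1 fixed by 5)
β4 stroke at R3  (common-e at J1 fixed by 5)

b0 stroke at R1
b1 stroke at I1
b2 stroke at Sf1
b3 stroke at R2
b4 stroke at R3
b5 stroke at J1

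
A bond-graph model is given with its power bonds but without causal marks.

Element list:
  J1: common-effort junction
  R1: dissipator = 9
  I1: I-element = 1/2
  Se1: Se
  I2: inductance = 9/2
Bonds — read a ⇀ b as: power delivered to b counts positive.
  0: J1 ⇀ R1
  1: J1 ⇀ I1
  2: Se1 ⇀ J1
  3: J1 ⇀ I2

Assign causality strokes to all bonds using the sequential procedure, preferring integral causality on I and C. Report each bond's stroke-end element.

#2 |J1  (Se1: effort source, stroke at far end)
#0 |R1  (common-e at J1 fixed by 2)
#1 |I1  (J1 effort already set via bond 2)
#3 |I2  (J1: bond 2 brought effort, rest push out)

β0 stroke→R1
β1 stroke→I1
β2 stroke→J1
β3 stroke→I2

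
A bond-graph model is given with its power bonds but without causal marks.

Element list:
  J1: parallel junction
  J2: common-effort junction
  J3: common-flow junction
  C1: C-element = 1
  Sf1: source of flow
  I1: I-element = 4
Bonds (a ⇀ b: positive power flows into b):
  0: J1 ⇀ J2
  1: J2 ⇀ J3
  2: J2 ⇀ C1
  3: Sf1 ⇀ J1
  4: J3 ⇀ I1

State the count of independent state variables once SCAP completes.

2  (C1, I1 all integral)

#3 |Sf1  (Sf1 fixes flow; stroke at Sf1)
#0 |J1  (closing 0-jn rule on J1)
#2 |J2  (prefer integral on C1)
#1 |J3  (common-e at J2 fixed by 2)
#4 |I1  (J3: last free bond brings flow in)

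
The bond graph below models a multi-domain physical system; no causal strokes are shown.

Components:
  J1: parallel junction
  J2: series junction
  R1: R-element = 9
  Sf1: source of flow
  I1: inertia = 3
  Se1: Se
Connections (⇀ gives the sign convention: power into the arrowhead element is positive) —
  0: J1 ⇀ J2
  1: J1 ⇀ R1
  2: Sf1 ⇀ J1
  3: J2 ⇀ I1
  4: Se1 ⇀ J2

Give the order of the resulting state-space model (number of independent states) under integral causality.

#2 →Sf1  (Sf1: flow source, stroke at near end)
#4 →J2  (Se1: effort source, stroke at far end)
#3 →I1  (I1 outputs flow p/I1)
#0 →J2  (J2: bond 3 brought flow, rest push out)
#1 →J1  (closing 0-jn rule on J1)

1  (I1 all integral)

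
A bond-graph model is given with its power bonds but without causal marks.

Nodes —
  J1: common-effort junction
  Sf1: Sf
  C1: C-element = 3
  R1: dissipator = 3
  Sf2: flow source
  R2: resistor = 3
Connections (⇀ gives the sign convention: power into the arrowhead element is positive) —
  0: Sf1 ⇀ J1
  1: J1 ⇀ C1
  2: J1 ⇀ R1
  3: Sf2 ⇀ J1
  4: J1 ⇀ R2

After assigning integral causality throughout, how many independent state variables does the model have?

#0 →Sf1  (Sf1: flow source, stroke at near end)
#3 →Sf2  (Sf2 fixes flow; stroke at Sf2)
#1 →J1  (C1: C, integral causality)
#2 →R1  (0-jn J1 has e-setter on 1)
#4 →R2  (common-e at J1 fixed by 1)

1  (C1 all integral)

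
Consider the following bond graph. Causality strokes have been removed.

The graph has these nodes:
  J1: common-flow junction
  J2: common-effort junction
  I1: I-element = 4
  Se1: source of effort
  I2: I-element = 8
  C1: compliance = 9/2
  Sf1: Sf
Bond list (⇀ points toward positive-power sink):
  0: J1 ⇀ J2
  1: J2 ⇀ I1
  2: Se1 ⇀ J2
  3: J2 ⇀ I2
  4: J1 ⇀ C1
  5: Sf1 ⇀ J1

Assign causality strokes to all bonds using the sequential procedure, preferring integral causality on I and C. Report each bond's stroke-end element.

b2 |J2  (Se1 (Se) sets effort on bond)
b5 |Sf1  (source Sf1 imposes f)
b0 |J1  (J1 flow already set via bond 5)
b4 |J1  (common-f at J1 fixed by 5)
b1 |I1  (J2 effort already set via bond 2)
b3 |I2  (J2: bond 2 brought effort, rest push out)

β0 stroke at J1
β1 stroke at I1
β2 stroke at J2
β3 stroke at I2
β4 stroke at J1
β5 stroke at Sf1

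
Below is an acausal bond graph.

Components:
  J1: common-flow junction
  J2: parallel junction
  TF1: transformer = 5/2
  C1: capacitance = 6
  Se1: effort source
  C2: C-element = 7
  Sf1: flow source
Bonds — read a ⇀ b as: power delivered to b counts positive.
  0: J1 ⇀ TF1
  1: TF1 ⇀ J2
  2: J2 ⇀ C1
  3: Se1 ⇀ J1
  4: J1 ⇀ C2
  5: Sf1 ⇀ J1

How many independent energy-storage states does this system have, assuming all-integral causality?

2  (C1, C2 all integral)

β3 |J1  (Se1: effort source, stroke at far end)
β5 |Sf1  (Sf1 fixes flow; stroke at Sf1)
β0 |J1  (J1 flow already set via bond 5)
β4 |J1  (J1: bond 5 brought flow, rest push out)
β1 |TF1  (TF TF1: opposite of bond 0)
β2 |J2  (J2 needs exactly one e-in)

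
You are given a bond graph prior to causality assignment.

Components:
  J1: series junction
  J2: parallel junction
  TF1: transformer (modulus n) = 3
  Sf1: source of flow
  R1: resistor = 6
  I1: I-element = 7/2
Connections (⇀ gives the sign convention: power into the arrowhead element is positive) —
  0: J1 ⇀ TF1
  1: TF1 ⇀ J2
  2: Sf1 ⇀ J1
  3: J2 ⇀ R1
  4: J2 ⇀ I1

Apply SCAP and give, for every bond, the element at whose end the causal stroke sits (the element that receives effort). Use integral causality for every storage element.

#0 |J1
#1 |TF1
#2 |Sf1
#3 |J2
#4 |I1

b2 →Sf1  (Sf1: flow source, stroke at near end)
b0 →J1  (J1: bond 2 brought flow, rest push out)
b1 →TF1  (TF TF1: opposite of bond 0)
b4 →I1  (I1 outputs flow p/I1)
b3 →J2  (J2: last free bond brings effort in)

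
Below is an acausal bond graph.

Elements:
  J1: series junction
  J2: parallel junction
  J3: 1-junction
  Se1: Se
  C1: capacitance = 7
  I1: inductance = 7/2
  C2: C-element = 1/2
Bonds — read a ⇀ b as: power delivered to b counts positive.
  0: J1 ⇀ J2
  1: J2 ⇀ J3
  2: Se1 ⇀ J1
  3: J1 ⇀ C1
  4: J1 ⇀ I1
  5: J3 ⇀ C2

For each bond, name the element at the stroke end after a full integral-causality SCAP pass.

b2 stroke→J1  (source Se1 imposes e)
b3 stroke→J1  (C1: C, integral causality)
b4 stroke→I1  (I1 integral (f out))
b0 stroke→J1  (common-f at J1 fixed by 4)
b1 stroke→J2  (only one effort-in slot at J2)
b5 stroke→J3  (J3 flow already set via bond 1)

#0 stroke→J1
#1 stroke→J2
#2 stroke→J1
#3 stroke→J1
#4 stroke→I1
#5 stroke→J3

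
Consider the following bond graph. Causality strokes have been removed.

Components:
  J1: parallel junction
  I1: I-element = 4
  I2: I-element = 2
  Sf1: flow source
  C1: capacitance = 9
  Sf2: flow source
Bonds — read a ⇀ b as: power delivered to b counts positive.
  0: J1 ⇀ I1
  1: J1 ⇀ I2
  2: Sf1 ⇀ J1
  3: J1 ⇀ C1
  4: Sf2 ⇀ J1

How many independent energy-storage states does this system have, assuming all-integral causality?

b2 →Sf1  (Sf1 (Sf) sets flow on bond)
b4 →Sf2  (source Sf2 imposes f)
b0 →I1  (I1 outputs flow p/I1)
b1 →I2  (I2 outputs flow p/I2)
b3 →J1  (only one effort-in slot at J1)

3  (C1, I1, I2 all integral)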